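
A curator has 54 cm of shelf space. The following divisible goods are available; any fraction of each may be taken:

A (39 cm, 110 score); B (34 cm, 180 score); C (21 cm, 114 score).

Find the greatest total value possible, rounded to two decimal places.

288.71

Take in order of value per unit:
- C (114/21 per unit): all 21 → value 114, running total 114.00
- B (180/34 per unit): 33 of 34 → value 33×180/34 = 174.7059, running total 288.71
Total 288.71.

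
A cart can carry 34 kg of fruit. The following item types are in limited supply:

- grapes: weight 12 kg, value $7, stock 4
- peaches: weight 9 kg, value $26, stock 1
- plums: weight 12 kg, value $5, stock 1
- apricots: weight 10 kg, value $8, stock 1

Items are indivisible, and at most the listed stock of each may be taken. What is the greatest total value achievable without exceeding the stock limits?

$41

Best selections within weight 34 and stock limits:
- 1×grapes + 1×peaches + 1×apricots: weight 31, value 41
- 2×grapes + 1×peaches: weight 33, value 40
- 1×peaches + 1×plums + 1×apricots: weight 31, value 39
- 1×grapes + 1×peaches + 1×plums: weight 33, value 38
Best: $41.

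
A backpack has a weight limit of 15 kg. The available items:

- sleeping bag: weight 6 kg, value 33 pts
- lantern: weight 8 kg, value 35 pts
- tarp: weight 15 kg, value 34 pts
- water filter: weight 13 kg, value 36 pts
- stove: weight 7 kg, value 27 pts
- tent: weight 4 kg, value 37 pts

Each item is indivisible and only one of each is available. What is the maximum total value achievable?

72 pts

Check high-value combinations within 15 kg:
- lantern+tent: weight 8+4=12, value 35+37=72
- sleeping bag+tent: weight 6+4=10, value 33+37=70
- sleeping bag+lantern: weight 6+8=14, value 33+35=68
Best: 72 pts.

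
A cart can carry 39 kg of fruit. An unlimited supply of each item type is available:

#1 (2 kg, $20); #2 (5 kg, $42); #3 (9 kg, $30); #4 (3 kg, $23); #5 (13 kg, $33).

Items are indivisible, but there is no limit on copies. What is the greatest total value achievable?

$383

Best value-per-unit is #1 at 20/2; filling with it alone gives 19×20 = 380.
Optimal mix: 18×#1 + 1×#4 → weight 39, value 383.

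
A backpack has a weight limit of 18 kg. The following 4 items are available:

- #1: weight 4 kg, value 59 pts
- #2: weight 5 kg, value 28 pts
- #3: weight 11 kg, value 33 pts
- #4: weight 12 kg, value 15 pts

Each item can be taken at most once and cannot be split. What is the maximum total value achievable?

Check high-value combinations within 18 kg:
- #1+#3: weight 4+11=15, value 59+33=92
- #1+#2: weight 4+5=9, value 59+28=87
- #1+#4: weight 4+12=16, value 59+15=74
- #2+#3: weight 5+11=16, value 28+33=61
Best: 92 pts.

92 pts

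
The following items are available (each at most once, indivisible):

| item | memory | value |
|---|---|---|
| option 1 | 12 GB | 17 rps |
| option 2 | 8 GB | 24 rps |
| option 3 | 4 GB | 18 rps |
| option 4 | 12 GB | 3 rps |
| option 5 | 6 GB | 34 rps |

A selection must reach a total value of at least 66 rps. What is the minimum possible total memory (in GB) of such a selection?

18

Subsets with value ≥ 66, sorted by total memory:
- option 2+option 3+option 5: memory 18, value 76
- option 1+option 3+option 5: memory 22, value 69
- option 1+option 2+option 5: memory 26, value 75
- option 1+option 2+option 3+option 5: memory 30, value 93
Minimum memory: 18 GB.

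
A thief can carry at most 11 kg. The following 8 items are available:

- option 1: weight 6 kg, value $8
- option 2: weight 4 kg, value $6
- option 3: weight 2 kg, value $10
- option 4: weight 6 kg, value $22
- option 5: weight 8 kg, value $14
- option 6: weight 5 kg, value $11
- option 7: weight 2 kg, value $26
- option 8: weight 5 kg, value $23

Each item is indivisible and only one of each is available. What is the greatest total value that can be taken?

$59

This is a 0/1 knapsack; check combinations near the capacity.
- option 3+option 7+option 8: weight 2+2+5=9, value 10+26+23=59
- option 3+option 4+option 7: weight 2+6+2=10, value 10+22+26=58
- option 2+option 7+option 8: weight 4+2+5=11, value 6+26+23=55
Best: $59.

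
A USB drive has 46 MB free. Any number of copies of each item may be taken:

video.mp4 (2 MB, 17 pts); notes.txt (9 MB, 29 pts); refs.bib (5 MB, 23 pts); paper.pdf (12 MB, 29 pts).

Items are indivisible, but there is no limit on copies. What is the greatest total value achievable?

391 pts

Best value-per-unit is video.mp4 at 17/2, and filling with it alone uses size 23×2=46. No mix of the others beats 23×17 = 391.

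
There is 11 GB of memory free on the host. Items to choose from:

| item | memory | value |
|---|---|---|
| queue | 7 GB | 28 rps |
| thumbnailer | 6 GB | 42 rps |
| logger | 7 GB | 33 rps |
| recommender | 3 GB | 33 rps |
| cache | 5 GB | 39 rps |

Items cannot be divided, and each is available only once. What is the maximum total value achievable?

81 rps

Check high-value combinations within 11 GB:
- thumbnailer+cache: memory 6+5=11, value 42+39=81
- thumbnailer+recommender: memory 6+3=9, value 42+33=75
- recommender+cache: memory 3+5=8, value 33+39=72
Best: 81 rps.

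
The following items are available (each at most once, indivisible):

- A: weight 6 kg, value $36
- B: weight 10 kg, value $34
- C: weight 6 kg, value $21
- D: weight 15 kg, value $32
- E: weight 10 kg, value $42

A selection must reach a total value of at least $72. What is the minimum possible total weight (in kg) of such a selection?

16

Subsets with value ≥ 72, sorted by total weight:
- A+E: weight 16, value 78
- B+E: weight 20, value 76
- A+C+E: weight 22, value 99
Minimum weight: 16 kg.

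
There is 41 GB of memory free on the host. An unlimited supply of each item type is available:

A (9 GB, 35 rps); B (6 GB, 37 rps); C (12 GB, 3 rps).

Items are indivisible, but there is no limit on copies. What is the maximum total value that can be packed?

Best value-per-unit is B at 37/6, and filling with it alone uses memory 6×6=36. No mix of the others beats 6×37 = 222.

222 rps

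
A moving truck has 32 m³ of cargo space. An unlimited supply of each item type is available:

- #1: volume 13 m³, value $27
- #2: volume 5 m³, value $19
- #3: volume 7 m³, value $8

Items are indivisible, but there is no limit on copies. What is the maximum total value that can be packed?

Best value-per-unit is #2 at 19/5, and filling with it alone uses volume 6×5=30. No mix of the others beats 6×19 = 114.

$114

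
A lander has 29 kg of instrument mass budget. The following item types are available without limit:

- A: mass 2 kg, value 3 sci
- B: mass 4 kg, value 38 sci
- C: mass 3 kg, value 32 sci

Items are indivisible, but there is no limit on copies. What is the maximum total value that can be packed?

Best value-per-unit is C at 32/3; filling with it alone gives 9×32 = 288.
Optimal mix: 2×B + 7×C → mass 29, value 300.

300 sci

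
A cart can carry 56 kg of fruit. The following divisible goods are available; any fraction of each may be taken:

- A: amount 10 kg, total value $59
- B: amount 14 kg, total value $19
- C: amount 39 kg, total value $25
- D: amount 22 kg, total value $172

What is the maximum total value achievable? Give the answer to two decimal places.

256.41

Take in order of value per unit:
- D (172/22 per unit): all 22 → value 172, running total 172.00
- A (59/10 per unit): all 10 → value 59, running total 231.00
- B (19/14 per unit): all 14 → value 19, running total 250.00
- C (25/39 per unit): 10 of 39 → value 10×25/39 = 6.4103, running total 256.41
Total 256.41.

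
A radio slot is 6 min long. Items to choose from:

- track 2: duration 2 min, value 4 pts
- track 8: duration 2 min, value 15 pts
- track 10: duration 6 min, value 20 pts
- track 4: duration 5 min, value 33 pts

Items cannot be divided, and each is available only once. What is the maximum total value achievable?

Check high-value combinations within 6 min:
- track 4: duration 5, value 33
- track 10: duration 6, value 20
- track 2+track 8: duration 2+2=4, value 4+15=19
- track 8: duration 2, value 15
Best: 33 pts.

33 pts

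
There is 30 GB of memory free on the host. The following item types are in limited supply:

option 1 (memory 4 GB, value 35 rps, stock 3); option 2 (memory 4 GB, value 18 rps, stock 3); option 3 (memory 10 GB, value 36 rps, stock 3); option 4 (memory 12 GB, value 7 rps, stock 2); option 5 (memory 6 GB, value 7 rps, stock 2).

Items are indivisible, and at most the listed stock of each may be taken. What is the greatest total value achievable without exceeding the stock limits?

177 rps

Top feasible selections:
- 3×option 1 + 2×option 2 + 1×option 3: memory 30, value 177
- 3×option 1 + 3×option 2 + 1×option 5: memory 30, value 166
- 2×option 1 + 3×option 2 + 1×option 3: memory 30, value 160
- 3×option 1 + 3×option 2: memory 24, value 159
Best: 177 rps.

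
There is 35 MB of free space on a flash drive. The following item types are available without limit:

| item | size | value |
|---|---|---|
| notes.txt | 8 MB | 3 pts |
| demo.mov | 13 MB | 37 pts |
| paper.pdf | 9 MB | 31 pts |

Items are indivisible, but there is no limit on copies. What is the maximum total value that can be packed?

Best value-per-unit is paper.pdf at 31/9; filling with it alone gives 3×31 = 93.
Optimal mix: 2×demo.mov + 1×paper.pdf → size 35, value 105.

105 pts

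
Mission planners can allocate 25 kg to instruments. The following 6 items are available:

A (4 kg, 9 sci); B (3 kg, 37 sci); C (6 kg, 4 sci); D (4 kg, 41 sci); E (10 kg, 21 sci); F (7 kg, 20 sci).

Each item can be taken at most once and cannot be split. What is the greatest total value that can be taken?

119 sci

Check high-value combinations within 25 kg:
- B+D+E+F: mass 3+4+10+7=24, value 37+41+21+20=119
- A+B+C+D+F: mass 4+3+6+4+7=24, value 9+37+4+41+20=111
- A+B+D+E: mass 4+3+4+10=21, value 9+37+41+21=108
- A+B+D+F: mass 4+3+4+7=18, value 9+37+41+20=107
Best: 119 sci.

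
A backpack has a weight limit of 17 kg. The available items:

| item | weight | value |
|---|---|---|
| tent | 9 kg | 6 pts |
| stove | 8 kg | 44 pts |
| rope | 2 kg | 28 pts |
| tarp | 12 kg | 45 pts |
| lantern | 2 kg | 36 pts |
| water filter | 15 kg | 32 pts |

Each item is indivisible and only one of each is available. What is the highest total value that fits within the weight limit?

109 pts

Check high-value combinations within 17 kg:
- rope+tarp+lantern: weight 2+12+2=16, value 28+45+36=109
- stove+rope+lantern: weight 8+2+2=12, value 44+28+36=108
- tarp+lantern: weight 12+2=14, value 45+36=81
Best: 109 pts.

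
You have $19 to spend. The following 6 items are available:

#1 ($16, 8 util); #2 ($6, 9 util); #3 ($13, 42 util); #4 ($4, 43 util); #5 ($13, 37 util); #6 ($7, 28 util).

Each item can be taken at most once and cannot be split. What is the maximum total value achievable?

85 util

Check high-value combinations within $19:
- #3+#4: cost 13+4=17, value 42+43=85
- #4+#5: cost 4+13=17, value 43+37=80
- #2+#4+#6: cost 6+4+7=17, value 9+43+28=80
- #4+#6: cost 4+7=11, value 43+28=71
- #2+#4: cost 6+4=10, value 9+43=52
Best: 85 util.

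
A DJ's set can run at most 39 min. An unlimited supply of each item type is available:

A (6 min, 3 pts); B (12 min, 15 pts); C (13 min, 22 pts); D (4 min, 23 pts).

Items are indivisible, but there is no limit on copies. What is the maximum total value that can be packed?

Best value-per-unit is D at 23/4, and filling with it alone uses duration 9×4=36. No mix of the others beats 9×23 = 207.

207 pts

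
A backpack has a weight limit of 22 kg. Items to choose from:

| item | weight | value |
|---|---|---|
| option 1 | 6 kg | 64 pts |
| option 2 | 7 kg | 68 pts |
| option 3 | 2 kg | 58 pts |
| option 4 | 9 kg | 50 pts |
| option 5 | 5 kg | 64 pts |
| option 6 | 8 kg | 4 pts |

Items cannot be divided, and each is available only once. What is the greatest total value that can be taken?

254 pts

This is a 0/1 knapsack; check combinations near the capacity.
- option 1+option 2+option 3+option 5: weight 6+7+2+5=20, value 64+68+58+64=254
- option 1+option 3+option 4+option 5: weight 6+2+9+5=22, value 64+58+50+64=236
- option 1+option 2+option 5: weight 6+7+5=18, value 64+68+64=196
Best: 254 pts.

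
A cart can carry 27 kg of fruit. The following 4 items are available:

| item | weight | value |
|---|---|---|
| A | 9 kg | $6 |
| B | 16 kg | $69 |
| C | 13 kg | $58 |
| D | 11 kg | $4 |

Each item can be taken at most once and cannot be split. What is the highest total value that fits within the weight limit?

$75

This is a 0/1 knapsack; check combinations near the capacity.
- A+B: weight 9+16=25, value 6+69=75
- B+D: weight 16+11=27, value 69+4=73
- B: weight 16, value 69
- A+C: weight 9+13=22, value 6+58=64
Best: $75.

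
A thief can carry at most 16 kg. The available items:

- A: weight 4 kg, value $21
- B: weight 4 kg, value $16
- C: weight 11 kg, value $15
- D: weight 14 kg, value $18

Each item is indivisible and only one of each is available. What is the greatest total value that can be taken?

Check high-value combinations within 16 kg:
- A+B: weight 4+4=8, value 21+16=37
- A+C: weight 4+11=15, value 21+15=36
- B+C: weight 4+11=15, value 16+15=31
- A: weight 4, value 21
- D: weight 14, value 18
Best: $37.

$37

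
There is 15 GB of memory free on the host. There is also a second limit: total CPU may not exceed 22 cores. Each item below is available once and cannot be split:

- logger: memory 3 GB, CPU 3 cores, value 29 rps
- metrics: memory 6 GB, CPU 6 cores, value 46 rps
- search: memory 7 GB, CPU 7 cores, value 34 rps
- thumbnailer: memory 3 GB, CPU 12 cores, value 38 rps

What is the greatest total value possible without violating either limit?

113 rps

Feasible sets respecting both limits:
- logger+metrics+thumbnailer: memory 12, CPU 21, value 113
- logger+search+thumbnailer: memory 13, CPU 22, value 101
- metrics+thumbnailer: memory 9, CPU 18, value 84
Best: 113 rps.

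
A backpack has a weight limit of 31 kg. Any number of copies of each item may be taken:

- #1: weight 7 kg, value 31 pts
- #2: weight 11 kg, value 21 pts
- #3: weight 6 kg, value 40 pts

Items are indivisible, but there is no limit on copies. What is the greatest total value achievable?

Best value-per-unit is #3 at 40/6, and filling with it alone uses weight 5×6=30. No mix of the others beats 5×40 = 200.

200 pts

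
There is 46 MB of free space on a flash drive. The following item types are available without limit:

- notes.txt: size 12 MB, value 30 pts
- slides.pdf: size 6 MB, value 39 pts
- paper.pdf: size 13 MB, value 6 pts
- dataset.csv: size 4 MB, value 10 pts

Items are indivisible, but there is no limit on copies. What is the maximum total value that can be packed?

283 pts

Best value-per-unit is slides.pdf at 39/6; filling with it alone gives 7×39 = 273.
Optimal mix: 7×slides.pdf + 1×dataset.csv → size 46, value 283.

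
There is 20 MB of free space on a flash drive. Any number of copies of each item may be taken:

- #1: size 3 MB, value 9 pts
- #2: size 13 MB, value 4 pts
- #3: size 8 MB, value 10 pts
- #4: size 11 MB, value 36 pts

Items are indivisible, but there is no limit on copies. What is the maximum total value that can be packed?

Best value-per-unit is #4 at 36/11; filling with it alone gives 1×36 = 36.
Optimal mix: 3×#1 + 1×#4 → size 20, value 63.

63 pts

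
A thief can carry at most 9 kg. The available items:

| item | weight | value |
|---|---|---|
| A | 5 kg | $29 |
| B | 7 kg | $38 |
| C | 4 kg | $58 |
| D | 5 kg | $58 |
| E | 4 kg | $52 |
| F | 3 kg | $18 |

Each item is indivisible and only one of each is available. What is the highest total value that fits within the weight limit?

$116

Check high-value combinations within 9 kg:
- C+D: weight 4+5=9, value 58+58=116
- C+E: weight 4+4=8, value 58+52=110
- D+E: weight 5+4=9, value 58+52=110
Best: $116.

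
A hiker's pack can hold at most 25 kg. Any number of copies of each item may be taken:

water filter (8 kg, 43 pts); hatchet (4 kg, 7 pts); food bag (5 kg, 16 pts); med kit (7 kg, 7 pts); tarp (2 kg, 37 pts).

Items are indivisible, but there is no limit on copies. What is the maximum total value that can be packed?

444 pts

Best value-per-unit is tarp at 37/2, and filling with it alone uses weight 12×2=24. No mix of the others beats 12×37 = 444.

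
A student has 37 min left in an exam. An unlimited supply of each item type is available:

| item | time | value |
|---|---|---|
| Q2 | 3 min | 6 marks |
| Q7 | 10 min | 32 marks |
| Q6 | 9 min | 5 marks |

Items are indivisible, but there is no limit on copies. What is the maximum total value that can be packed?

108 marks

Best value-per-unit is Q7 at 32/10; filling with it alone gives 3×32 = 96.
Optimal mix: 2×Q2 + 3×Q7 → time 36, value 108.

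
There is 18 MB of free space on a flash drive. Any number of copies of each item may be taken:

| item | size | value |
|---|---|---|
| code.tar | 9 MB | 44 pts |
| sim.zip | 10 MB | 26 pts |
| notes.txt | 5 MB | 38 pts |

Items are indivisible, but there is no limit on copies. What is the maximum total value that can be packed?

Best value-per-unit is notes.txt at 38/5, and filling with it alone uses size 3×5=15. No mix of the others beats 3×38 = 114.

114 pts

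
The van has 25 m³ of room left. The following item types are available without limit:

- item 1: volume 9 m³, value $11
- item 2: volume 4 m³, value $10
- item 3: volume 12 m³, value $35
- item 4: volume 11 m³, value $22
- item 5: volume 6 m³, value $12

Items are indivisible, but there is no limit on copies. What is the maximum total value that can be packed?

$70

Best value-per-unit is item 3 at 35/12, and filling with it alone uses volume 2×12=24. No mix of the others beats 2×35 = 70.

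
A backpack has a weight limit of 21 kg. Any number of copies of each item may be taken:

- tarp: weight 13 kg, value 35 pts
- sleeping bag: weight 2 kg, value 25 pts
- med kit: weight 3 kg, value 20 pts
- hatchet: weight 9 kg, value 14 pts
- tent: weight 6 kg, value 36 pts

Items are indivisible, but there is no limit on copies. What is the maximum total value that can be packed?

250 pts

Best value-per-unit is sleeping bag at 25/2, and filling with it alone uses weight 10×2=20. No mix of the others beats 10×25 = 250.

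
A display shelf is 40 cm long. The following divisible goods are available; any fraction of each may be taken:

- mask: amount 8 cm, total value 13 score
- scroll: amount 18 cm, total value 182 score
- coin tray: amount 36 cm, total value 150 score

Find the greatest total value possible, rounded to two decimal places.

Take in order of value per unit:
- scroll (182/18 per unit): all 18 → value 182, running total 182.00
- coin tray (150/36 per unit): 22 of 36 → value 22×150/36 = 91.6667, running total 273.67
Total 273.67.

273.67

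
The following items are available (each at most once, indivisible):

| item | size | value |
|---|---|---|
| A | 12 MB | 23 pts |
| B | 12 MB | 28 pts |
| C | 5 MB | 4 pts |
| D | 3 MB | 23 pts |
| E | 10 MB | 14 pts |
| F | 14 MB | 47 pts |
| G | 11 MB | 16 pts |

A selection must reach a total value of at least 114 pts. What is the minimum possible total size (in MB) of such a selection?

Subsets with value ≥ 114, sorted by total size:
- B+D+F+G: size 40, value 114
- A+B+D+F: size 41, value 121
- B+C+D+E+F: size 44, value 116
Minimum size: 40 MB.

40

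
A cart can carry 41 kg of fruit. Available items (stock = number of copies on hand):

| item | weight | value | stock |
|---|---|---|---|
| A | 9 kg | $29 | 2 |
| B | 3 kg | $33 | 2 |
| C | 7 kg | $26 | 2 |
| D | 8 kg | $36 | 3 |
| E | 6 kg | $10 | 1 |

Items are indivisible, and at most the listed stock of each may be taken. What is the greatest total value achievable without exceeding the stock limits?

$203

Top feasible selections:
- 1×A + 2×B + 3×D: weight 39, value 203
- 2×B + 1×C + 3×D: weight 37, value 200
Best: $203.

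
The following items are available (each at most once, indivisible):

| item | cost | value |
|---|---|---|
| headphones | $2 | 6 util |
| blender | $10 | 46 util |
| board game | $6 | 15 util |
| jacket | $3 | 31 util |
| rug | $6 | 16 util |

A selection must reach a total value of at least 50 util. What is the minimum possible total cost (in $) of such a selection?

11

Subsets with value ≥ 50, sorted by total cost:
- headphones+jacket+rug: cost 11, value 53
- headphones+board game+jacket: cost 11, value 52
- headphones+blender: cost 12, value 52
Minimum cost: 11 $.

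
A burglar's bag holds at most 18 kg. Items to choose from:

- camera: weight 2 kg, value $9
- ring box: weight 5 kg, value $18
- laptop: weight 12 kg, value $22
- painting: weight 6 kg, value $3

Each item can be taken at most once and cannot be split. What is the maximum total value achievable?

$40

Check high-value combinations within 18 kg:
- ring box+laptop: weight 5+12=17, value 18+22=40
- camera+laptop: weight 2+12=14, value 9+22=31
- camera+ring box+painting: weight 2+5+6=13, value 9+18+3=30
- camera+ring box: weight 2+5=7, value 9+18=27
Best: $40.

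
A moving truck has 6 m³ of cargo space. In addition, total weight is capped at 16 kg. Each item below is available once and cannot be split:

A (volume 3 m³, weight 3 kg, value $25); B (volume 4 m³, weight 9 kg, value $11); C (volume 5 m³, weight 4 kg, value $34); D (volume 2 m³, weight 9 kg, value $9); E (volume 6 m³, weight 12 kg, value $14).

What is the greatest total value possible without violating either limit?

$34

Feasible sets respecting both limits:
- C: volume 5, weight 4, value 34
- A+D: volume 5, weight 12, value 34
- A: volume 3, weight 3, value 25
Best: $34.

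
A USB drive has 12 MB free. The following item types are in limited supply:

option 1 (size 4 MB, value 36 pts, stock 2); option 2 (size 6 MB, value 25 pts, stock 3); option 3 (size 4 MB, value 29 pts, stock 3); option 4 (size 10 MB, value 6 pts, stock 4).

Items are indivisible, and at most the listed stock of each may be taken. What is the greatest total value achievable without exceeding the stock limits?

101 pts

Top feasible selections:
- 2×option 1 + 1×option 3: size 12, value 101
- 1×option 1 + 2×option 3: size 12, value 94
Best: 101 pts.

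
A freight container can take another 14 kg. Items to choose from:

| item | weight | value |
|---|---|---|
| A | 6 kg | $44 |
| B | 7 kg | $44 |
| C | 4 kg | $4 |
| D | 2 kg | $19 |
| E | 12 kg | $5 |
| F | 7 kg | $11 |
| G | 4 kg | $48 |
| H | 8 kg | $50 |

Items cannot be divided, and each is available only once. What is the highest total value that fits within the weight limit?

$117

Check high-value combinations within 14 kg:
- D+G+H: weight 2+4+8=14, value 19+48+50=117
- A+D+G: weight 6+2+4=12, value 44+19+48=111
- B+D+G: weight 7+2+4=13, value 44+19+48=111
- G+H: weight 4+8=12, value 48+50=98
- A+C+G: weight 6+4+4=14, value 44+4+48=96
Best: $117.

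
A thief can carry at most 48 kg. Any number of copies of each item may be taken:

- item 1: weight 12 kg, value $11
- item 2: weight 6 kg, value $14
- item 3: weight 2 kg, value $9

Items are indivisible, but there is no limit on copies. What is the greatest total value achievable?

Best value-per-unit is item 3 at 9/2, and filling with it alone uses weight 24×2=48. No mix of the others beats 24×9 = 216.

$216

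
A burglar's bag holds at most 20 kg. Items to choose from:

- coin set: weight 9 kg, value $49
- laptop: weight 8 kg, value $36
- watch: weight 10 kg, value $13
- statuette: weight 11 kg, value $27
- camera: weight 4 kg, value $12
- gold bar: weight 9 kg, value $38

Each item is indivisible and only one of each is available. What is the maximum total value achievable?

Check high-value combinations within 20 kg:
- coin set+gold bar: weight 9+9=18, value 49+38=87
- coin set+laptop: weight 9+8=17, value 49+36=85
- coin set+statuette: weight 9+11=20, value 49+27=76
Best: $87.

$87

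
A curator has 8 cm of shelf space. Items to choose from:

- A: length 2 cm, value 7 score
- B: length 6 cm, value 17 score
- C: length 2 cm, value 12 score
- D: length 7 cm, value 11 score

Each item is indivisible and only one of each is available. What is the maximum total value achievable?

This is a 0/1 knapsack; check combinations near the capacity.
- B+C: length 6+2=8, value 17+12=29
- A+B: length 2+6=8, value 7+17=24
- A+C: length 2+2=4, value 7+12=19
Best: 29 score.

29 score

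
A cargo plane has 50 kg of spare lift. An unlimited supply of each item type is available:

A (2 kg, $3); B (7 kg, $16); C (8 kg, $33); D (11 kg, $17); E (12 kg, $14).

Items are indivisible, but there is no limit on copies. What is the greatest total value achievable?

$201

Best value-per-unit is C at 33/8; filling with it alone gives 6×33 = 198.
Optimal mix: 1×A + 6×C → weight 50, value 201.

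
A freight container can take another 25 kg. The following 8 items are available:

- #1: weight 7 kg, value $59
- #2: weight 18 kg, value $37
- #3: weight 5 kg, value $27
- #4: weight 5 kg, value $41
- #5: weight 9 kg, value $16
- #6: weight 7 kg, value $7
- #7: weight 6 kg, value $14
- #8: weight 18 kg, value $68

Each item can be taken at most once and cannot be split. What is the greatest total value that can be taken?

Check high-value combinations within 25 kg:
- #1+#3+#4+#7: weight 7+5+5+6=23, value 59+27+41+14=141
- #1+#3+#4+#6: weight 7+5+5+7=24, value 59+27+41+7=134
- #1+#3+#4: weight 7+5+5=17, value 59+27+41=127
Best: $141.

$141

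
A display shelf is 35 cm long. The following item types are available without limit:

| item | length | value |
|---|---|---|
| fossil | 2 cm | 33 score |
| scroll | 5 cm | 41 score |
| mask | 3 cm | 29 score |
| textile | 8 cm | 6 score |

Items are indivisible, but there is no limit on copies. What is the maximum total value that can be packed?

Best value-per-unit is fossil at 33/2, and filling with it alone uses length 17×2=34. No mix of the others beats 17×33 = 561.

561 score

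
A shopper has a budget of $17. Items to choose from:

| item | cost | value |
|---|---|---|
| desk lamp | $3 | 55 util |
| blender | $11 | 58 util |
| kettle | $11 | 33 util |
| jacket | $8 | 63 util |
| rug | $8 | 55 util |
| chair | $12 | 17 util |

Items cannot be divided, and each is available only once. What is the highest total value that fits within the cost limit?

Check high-value combinations within $17:
- desk lamp+jacket: cost 3+8=11, value 55+63=118
- jacket+rug: cost 8+8=16, value 63+55=118
- desk lamp+blender: cost 3+11=14, value 55+58=113
- desk lamp+rug: cost 3+8=11, value 55+55=110
- desk lamp+kettle: cost 3+11=14, value 55+33=88
Best: 118 util.

118 util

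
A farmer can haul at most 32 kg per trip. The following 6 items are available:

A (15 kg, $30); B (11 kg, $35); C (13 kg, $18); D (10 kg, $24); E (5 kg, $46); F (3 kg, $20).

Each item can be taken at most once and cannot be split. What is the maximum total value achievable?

$125

Check high-value combinations within 32 kg:
- B+D+E+F: weight 11+10+5+3=29, value 35+24+46+20=125
- B+C+E+F: weight 11+13+5+3=32, value 35+18+46+20=119
- A+B+E: weight 15+11+5=31, value 30+35+46=111
- C+D+E+F: weight 13+10+5+3=31, value 18+24+46+20=108
- B+D+E: weight 11+10+5=26, value 35+24+46=105
Best: $125.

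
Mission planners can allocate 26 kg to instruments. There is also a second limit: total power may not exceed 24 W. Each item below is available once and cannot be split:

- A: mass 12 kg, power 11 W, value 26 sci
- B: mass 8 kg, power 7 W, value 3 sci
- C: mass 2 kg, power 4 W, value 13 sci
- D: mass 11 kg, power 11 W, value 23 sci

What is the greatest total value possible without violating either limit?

49 sci

Feasible sets respecting both limits:
- A+D: mass 23, power 22, value 49
- A+B+C: mass 22, power 22, value 42
- A+C: mass 14, power 15, value 39
- B+C+D: mass 21, power 22, value 39
Best: 49 sci.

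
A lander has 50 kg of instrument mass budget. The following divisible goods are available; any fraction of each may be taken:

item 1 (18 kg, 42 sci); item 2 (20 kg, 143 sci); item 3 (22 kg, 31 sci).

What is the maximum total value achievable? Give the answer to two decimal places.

201.91

Take in order of value per unit:
- item 2 (143/20 per unit): all 20 → value 143, running total 143.00
- item 1 (42/18 per unit): all 18 → value 42, running total 185.00
- item 3 (31/22 per unit): 12 of 22 → value 12×31/22 = 16.9091, running total 201.91
Total 201.91.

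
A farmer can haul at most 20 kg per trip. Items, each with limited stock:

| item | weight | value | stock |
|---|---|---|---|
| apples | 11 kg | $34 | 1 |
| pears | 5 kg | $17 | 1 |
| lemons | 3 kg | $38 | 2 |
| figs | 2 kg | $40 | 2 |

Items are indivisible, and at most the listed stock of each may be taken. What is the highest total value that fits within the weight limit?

Top feasible selections:
- 1×pears + 2×lemons + 2×figs: weight 15, value 173
- 2×lemons + 2×figs: weight 10, value 156
- 1×apples + 1×lemons + 2×figs: weight 18, value 152
- 1×apples + 2×lemons + 1×figs: weight 19, value 150
Best: $173.

$173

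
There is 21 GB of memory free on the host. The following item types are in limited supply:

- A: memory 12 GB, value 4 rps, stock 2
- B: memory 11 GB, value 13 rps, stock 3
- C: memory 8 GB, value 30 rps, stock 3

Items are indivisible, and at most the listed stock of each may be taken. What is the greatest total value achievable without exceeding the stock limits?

Top feasible selections:
- 2×C: memory 16, value 60
- 1×B + 1×C: memory 19, value 43
- 1×A + 1×C: memory 20, value 34
Best: 60 rps.

60 rps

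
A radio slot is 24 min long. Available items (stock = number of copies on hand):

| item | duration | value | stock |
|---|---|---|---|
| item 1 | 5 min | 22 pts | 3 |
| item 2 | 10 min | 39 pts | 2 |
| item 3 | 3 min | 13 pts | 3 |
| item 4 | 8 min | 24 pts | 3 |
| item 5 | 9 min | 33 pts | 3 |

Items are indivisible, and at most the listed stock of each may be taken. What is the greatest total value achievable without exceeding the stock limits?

105 pts

Top feasible selections:
- 3×item 1 + 3×item 3: duration 24, value 105
- 1×item 1 + 1×item 2 + 3×item 3: duration 24, value 100
Best: 105 pts.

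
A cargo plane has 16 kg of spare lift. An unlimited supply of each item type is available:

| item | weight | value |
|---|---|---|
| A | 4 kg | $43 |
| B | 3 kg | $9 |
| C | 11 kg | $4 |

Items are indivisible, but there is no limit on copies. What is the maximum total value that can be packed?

Best value-per-unit is A at 43/4, and filling with it alone uses weight 4×4=16. No mix of the others beats 4×43 = 172.

$172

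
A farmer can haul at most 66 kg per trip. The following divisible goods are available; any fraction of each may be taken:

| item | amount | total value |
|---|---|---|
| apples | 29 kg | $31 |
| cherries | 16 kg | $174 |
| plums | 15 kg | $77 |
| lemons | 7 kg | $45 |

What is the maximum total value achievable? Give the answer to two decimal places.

Take in order of value per unit:
- cherries (174/16 per unit): all 16 → value 174, running total 174.00
- lemons (45/7 per unit): all 7 → value 45, running total 219.00
- plums (77/15 per unit): all 15 → value 77, running total 296.00
- apples (31/29 per unit): 28 of 29 → value 28×31/29 = 29.9310, running total 325.93
Total 325.93.

325.93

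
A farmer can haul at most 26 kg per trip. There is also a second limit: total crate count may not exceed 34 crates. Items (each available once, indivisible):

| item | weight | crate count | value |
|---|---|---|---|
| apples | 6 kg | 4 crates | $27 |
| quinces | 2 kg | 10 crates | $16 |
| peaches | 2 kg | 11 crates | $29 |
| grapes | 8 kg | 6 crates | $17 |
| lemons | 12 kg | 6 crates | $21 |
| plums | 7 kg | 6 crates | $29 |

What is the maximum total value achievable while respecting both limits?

$102

Feasible sets respecting both limits:
- apples+peaches+grapes+plums: weight 23, crate count 27, value 102
- apples+quinces+peaches+plums: weight 17, crate count 31, value 101
- quinces+peaches+lemons+plums: weight 23, crate count 33, value 95
Best: $102.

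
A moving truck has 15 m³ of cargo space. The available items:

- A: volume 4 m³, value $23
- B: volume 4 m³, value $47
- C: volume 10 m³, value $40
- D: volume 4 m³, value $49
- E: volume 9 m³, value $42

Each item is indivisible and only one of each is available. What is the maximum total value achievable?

$119

This is a 0/1 knapsack; check combinations near the capacity.
- A+B+D: volume 4+4+4=12, value 23+47+49=119
- B+D: volume 4+4=8, value 47+49=96
- D+E: volume 4+9=13, value 49+42=91
- B+E: volume 4+9=13, value 47+42=89
- C+D: volume 10+4=14, value 40+49=89
Best: $119.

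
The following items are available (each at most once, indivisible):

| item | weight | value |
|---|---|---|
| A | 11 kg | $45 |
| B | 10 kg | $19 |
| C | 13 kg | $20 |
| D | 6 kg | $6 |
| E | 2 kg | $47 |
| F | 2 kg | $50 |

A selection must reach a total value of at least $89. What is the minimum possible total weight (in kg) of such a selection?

Subsets with value ≥ 89, sorted by total weight:
- E+F: weight 4, value 97
- D+E+F: weight 10, value 103
Minimum weight: 4 kg.

4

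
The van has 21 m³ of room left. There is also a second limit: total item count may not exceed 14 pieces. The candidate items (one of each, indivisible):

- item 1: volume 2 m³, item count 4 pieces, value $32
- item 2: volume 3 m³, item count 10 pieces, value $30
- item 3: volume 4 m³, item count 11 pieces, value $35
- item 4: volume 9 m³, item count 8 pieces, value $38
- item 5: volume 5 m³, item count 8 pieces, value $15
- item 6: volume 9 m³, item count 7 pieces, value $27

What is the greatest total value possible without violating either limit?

$70

Feasible sets respecting both limits:
- item 1+item 4: volume 11, item count 12, value 70
- item 1+item 2: volume 5, item count 14, value 62
- item 1+item 6: volume 11, item count 11, value 59
- item 1+item 5: volume 7, item count 12, value 47
Best: $70.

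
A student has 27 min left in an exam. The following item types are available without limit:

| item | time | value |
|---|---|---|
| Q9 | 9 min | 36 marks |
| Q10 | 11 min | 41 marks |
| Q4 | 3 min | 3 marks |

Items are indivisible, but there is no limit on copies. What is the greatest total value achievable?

108 marks

Best value-per-unit is Q9 at 36/9, and filling with it alone uses time 3×9=27. No mix of the others beats 3×36 = 108.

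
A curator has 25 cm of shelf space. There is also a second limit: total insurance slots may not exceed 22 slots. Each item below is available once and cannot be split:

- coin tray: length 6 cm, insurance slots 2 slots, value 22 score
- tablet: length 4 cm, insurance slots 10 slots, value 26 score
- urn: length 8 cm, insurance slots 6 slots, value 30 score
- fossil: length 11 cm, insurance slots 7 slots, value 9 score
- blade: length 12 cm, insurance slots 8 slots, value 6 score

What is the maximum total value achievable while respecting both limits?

78 score

Feasible sets respecting both limits:
- coin tray+tablet+urn: length 18, insurance slots 18, value 78
- coin tray+urn+fossil: length 25, insurance slots 15, value 61
- coin tray+tablet+fossil: length 21, insurance slots 19, value 57
- tablet+urn: length 12, insurance slots 16, value 56
Best: 78 score.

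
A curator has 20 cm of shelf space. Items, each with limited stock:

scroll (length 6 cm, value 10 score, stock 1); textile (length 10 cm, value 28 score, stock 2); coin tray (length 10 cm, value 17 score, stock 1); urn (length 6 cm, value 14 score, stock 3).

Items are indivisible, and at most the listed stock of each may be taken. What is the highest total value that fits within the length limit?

Best selections within length 20 and stock limits:
- 2×textile: length 20, value 56
- 1×textile + 1×coin tray: length 20, value 45
Best: 56 score.

56 score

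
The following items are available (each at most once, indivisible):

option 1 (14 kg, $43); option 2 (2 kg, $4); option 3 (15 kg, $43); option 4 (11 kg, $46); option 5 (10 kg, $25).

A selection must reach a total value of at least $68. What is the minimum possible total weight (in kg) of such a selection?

21

Subsets with value ≥ 68, sorted by total weight:
- option 4+option 5: weight 21, value 71
- option 2+option 4+option 5: weight 23, value 75
- option 1+option 5: weight 24, value 68
Minimum weight: 21 kg.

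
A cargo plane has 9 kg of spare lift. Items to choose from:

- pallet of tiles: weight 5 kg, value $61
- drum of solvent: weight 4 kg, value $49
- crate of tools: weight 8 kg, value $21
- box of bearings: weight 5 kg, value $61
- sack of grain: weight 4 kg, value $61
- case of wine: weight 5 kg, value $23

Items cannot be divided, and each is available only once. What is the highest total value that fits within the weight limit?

$122

Check high-value combinations within 9 kg:
- pallet of tiles+sack of grain: weight 5+4=9, value 61+61=122
- box of bearings+sack of grain: weight 5+4=9, value 61+61=122
- drum of solvent+sack of grain: weight 4+4=8, value 49+61=110
Best: $122.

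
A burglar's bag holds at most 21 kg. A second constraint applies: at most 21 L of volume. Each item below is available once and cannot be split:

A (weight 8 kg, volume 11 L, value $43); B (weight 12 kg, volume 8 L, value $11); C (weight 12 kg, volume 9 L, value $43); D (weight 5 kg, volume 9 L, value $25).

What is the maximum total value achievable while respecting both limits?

Feasible sets respecting both limits:
- A+C: weight 20, volume 20, value 86
- A+D: weight 13, volume 20, value 68
- C+D: weight 17, volume 18, value 68
Best: $86.

$86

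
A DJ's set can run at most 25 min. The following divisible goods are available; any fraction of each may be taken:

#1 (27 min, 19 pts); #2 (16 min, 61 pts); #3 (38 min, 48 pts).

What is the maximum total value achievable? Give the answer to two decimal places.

72.37

Take in order of value per unit:
- #2 (61/16 per unit): all 16 → value 61, running total 61.00
- #3 (48/38 per unit): 9 of 38 → value 9×48/38 = 11.3684, running total 72.37
Total 72.37.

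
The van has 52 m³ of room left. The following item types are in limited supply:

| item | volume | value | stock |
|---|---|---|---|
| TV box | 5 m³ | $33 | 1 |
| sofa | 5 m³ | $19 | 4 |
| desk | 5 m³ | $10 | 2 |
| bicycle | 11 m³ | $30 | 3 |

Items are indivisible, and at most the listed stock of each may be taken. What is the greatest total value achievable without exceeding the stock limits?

Best selections within volume 52 and stock limits:
- 1×TV box + 4×sofa + 1×desk + 2×bicycle: volume 52, value 179
- 1×TV box + 3×sofa + 2×desk + 2×bicycle: volume 52, value 170
Best: $179.

$179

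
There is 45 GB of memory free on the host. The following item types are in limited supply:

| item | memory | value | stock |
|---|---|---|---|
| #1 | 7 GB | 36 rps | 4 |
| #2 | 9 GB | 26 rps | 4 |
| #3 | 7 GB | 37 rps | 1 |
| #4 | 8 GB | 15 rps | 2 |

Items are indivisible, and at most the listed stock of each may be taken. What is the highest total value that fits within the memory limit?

Best selections within memory 45 and stock limits:
- 4×#1 + 1×#2 + 1×#3: memory 44, value 207
- 4×#1 + 1×#3 + 1×#4: memory 43, value 196
- 3×#1 + 1×#2 + 1×#3 + 1×#4: memory 45, value 186
- 4×#1 + 1×#2 + 1×#4: memory 45, value 185
Best: 207 rps.

207 rps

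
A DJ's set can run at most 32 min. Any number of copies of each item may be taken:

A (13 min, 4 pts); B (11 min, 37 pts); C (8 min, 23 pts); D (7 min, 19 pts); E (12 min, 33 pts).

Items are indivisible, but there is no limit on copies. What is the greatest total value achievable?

Best value-per-unit is B at 37/11; filling with it alone gives 2×37 = 74.
Optimal mix: 2×B + 1×C → duration 30, value 97.

97 pts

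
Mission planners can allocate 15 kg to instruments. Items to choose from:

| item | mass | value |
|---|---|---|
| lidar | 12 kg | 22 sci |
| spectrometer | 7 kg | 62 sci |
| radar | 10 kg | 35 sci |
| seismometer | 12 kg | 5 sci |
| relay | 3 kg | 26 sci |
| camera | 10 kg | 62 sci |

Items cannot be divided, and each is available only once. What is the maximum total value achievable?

88 sci

This is a 0/1 knapsack; check combinations near the capacity.
- spectrometer+relay: mass 7+3=10, value 62+26=88
- relay+camera: mass 3+10=13, value 26+62=88
- spectrometer: mass 7, value 62
Best: 88 sci.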